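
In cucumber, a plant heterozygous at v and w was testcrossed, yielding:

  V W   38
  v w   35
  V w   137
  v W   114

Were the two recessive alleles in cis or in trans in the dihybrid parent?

The two most frequent classes are V w (137) and v W (114); these are the parental (non-recombinant) types.
So the F1 carried V w on one chromosome and v W on the other — the recessive alleles are on opposite chromosomes (trans / repulsion).

trans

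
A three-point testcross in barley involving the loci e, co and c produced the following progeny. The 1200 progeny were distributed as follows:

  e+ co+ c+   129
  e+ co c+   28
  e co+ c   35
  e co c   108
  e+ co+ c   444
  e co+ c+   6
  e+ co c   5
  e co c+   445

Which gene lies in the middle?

co

The two most frequent reciprocal classes, e co c+ and e+ co+ c, are the parental types, so the F1 was e co c+ / e+ co+ c.
The two rarest classes, e co+ c+ and e+ co c, are the double crossovers. Comparing them with the parentals, only the co allele has switched, so co is the middle locus and the order is c – co – e.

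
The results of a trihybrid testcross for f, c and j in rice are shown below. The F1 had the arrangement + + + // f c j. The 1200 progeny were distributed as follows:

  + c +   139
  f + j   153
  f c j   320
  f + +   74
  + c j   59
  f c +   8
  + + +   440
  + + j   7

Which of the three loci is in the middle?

j

The two rarest classes, + + j and f c +, are the double crossovers. Comparing them with the parentals, only the j allele has switched, so j is the middle locus and the order is f – j – c.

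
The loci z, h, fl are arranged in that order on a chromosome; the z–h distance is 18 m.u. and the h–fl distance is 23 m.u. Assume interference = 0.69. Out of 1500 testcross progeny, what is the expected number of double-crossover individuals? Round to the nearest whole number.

Map distances give recombination frequencies of 0.180 and 0.230 for the two intervals.
With interference 0.69 (so coincidence = 0.31), expected double-crossover frequency = 0.180 × 0.230 × 0.31 = 0.01283.
Expected number = 0.01283 × 1500 = 19.25 ≈ 19.

19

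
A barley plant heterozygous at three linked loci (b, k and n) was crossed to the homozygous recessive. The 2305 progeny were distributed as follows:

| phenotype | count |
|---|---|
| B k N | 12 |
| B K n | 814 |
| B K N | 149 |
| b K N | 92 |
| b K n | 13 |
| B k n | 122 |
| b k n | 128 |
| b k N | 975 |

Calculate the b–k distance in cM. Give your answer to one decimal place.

10.4 cM

The two most frequent reciprocal classes, b k N and B K n, are the parental types, so the F1 was b k N / B K n.
The two rarest classes, B k N and b K n, are the double crossovers. Comparing them with the parentals, only the b allele has switched, so b is the middle locus and the order is n – b – k.
Crossovers in the b–k interval produce the single-crossover classes b K N and B k n (92 + 122 = 214) plus the double crossovers (25).
RF(b–k) = (214 + 25) / 2305 = 239/2305 = 0.1037 → 10.4 cM.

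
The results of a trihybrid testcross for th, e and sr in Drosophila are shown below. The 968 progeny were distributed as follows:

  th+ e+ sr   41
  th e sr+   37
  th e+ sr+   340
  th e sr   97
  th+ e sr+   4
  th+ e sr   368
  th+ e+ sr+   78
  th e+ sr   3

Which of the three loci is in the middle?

The two most frequent reciprocal classes, th+ e sr and th e+ sr+, are the parental types, so the F1 was th+ e sr / th e+ sr+.
The two rarest classes, th+ e sr+ and th e+ sr, are the double crossovers. Comparing them with the parentals, only the sr allele has switched, so sr is the middle locus and the order is e – sr – th.

sr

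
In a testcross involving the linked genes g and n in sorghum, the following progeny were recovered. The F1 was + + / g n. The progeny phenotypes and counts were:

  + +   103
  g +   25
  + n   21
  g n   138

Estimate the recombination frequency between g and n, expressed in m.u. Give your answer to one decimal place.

16.0 m.u.

The recombinant classes are + n and g +: 21 + 25 = 46.
Recombination frequency = 46/287 = 0.1603 ≈ 16.0%, i.e. 16.0 m.u.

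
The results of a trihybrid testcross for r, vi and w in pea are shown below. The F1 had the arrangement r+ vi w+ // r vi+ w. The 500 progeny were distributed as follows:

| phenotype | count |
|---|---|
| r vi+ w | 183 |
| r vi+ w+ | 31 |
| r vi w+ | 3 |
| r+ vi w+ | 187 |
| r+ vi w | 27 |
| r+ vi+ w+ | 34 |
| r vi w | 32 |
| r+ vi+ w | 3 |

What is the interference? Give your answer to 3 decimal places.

The two rarest classes, r vi w+ and r+ vi+ w, are the double crossovers. Comparing them with the parentals, only the r allele has switched, so r is the middle locus and the order is w – r – vi.
w–r: (58 + 6)/500 = 0.1280; r–vi: (66 + 6)/500 = 0.1440.
Expected DCO frequency = 0.1280 × 0.1440 ≈ 0.01843; observed = 6/500 ≈ 0.01200.
Coefficient of coincidence = 0.01200/0.01843 ≈ 0.651; interference = 1 − 0.651 = 0.349.

0.349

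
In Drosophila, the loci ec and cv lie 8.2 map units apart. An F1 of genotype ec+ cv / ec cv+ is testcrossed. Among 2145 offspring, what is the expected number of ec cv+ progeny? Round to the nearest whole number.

A map distance of 8.2 map units corresponds to a recombination frequency of 0.082.
The F1 is ec+ cv / ec cv+, so ec cv+ is a parental gamete class with expected frequency (1 − r)/2 = 0.918/2 = 0.4590.
Expected number = 0.4590 × 2145 = 984.56 ≈ 985.

985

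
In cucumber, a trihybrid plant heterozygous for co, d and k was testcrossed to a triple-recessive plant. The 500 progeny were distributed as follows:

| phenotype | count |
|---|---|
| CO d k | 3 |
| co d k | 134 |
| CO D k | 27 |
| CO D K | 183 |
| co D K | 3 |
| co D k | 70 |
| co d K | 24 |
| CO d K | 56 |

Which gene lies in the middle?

The two most frequent reciprocal classes, co d k and CO D K, are the parental types, so the F1 was co d k / CO D K.
The two rarest classes, CO d k and co D K, are the double crossovers. Comparing them with the parentals, only the co allele has switched, so co is the middle locus and the order is k – co – d.

co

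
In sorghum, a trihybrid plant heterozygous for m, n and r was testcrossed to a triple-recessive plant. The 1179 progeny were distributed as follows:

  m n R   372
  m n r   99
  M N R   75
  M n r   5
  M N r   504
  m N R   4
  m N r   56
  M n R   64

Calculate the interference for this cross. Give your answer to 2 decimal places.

0.55

The two most frequent reciprocal classes, M N r and m n R, are the parental types, so the F1 was M N r / m n R.
The two rarest classes, M n r and m N R, are the double crossovers. Comparing them with the parentals, only the n allele has switched, so n is the middle locus and the order is r – n – m.
r–n: (174 + 9)/1179 = 0.1552; n–m: (120 + 9)/1179 = 0.1094.
Expected DCO frequency = 0.1552 × 0.1094 ≈ 0.01698; observed = 9/1179 ≈ 0.00763.
Coefficient of coincidence = 0.00763/0.01698 ≈ 0.45; interference = 1 − 0.45 = 0.55.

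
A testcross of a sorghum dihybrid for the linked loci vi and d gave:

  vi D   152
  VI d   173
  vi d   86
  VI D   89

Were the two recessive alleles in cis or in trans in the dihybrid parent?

The two most frequent classes are VI d (173) and vi D (152); these are the parental (non-recombinant) types.
So the F1 carried VI d on one chromosome and vi D on the other — the recessive alleles are on opposite chromosomes (trans / repulsion).

trans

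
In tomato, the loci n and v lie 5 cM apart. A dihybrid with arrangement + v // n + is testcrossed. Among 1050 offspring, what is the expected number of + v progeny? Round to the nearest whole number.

499

A map distance of 5 cM corresponds to a recombination frequency of 0.050.
The F1 is + v / n +, so + v is a parental gamete class with expected frequency (1 − r)/2 = 0.950/2 = 0.4750.
Expected number = 0.4750 × 1050 = 498.75 ≈ 499.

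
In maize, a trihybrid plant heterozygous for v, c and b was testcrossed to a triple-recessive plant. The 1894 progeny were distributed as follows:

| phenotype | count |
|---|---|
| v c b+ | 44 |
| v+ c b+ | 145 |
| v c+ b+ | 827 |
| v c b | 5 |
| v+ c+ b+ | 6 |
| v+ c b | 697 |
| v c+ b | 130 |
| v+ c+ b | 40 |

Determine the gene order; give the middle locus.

v

The two most frequent reciprocal classes, v+ c b and v c+ b+, are the parental types, so the F1 was v+ c b / v c+ b+.
The two rarest classes, v c b and v+ c+ b+, are the double crossovers. Comparing them with the parentals, only the v allele has switched, so v is the middle locus and the order is c – v – b.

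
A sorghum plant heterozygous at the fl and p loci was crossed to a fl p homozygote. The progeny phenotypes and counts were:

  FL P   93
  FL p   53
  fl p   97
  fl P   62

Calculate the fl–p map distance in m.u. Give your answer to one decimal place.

37.7 m.u.

The two most frequent classes, FL P (93) and fl p (97), are the parental types, so the F1 was FL P / fl p.
The recombinant classes are FL p and fl P: 53 + 62 = 115.
Recombination frequency = 115/305 = 0.3770 ≈ 37.7%, i.e. 37.7 m.u.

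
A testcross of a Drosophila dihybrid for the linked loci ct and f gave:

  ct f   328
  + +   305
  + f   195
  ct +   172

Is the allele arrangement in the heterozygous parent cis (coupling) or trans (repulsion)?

The two most frequent classes are + + (305) and ct f (328); these are the parental (non-recombinant) types.
So the F1 carried + + on one chromosome and ct f on the other — the recessive alleles are on the same chromosome (cis / coupling).

cis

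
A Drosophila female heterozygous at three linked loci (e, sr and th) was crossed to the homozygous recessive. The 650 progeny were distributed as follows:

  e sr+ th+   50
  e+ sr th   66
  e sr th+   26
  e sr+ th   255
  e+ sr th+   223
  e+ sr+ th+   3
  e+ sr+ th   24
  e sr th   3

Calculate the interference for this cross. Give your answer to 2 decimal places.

The two most frequent reciprocal classes, e+ sr th+ and e sr+ th, are the parental types, so the F1 was e+ sr th+ / e sr+ th.
The two rarest classes, e+ sr+ th+ and e sr th, are the double crossovers. Comparing them with the parentals, only the sr allele has switched, so sr is the middle locus and the order is th – sr – e.
th–sr: (116 + 6)/650 = 0.1877; sr–e: (50 + 6)/650 = 0.0862.
Expected DCO frequency = 0.1877 × 0.0862 ≈ 0.01618; observed = 6/650 ≈ 0.00923.
Coefficient of coincidence = 0.00923/0.01618 ≈ 0.57; interference = 1 − 0.57 = 0.43.

0.43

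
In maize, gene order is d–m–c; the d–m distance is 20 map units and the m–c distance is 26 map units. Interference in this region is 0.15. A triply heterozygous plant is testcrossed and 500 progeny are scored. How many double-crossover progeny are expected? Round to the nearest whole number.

22

Map distances give recombination frequencies of 0.200 and 0.260 for the two intervals.
With interference 0.15 (so coincidence = 0.85), expected double-crossover frequency = 0.200 × 0.260 × 0.85 = 0.04420.
Expected number = 0.04420 × 500 = 22.10 ≈ 22.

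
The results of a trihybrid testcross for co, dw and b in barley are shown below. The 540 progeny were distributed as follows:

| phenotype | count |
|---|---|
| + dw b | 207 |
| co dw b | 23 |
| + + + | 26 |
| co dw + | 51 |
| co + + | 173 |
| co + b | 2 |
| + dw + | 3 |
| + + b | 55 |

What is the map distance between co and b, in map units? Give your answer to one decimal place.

The two most frequent reciprocal classes, + dw b and co + +, are the parental types, so the F1 was + dw b / co + +.
The two rarest classes, + dw + and co + b, are the double crossovers. Comparing them with the parentals, only the b allele has switched, so b is the middle locus and the order is dw – b – co.
Crossovers in the b–co interval produce the single-crossover classes co dw b and + + + (23 + 26 = 49) plus the double crossovers (5).
RF(b–co) = (49 + 5) / 540 = 54/540 = 0.1000 → 10.0 map units.

10.0 map units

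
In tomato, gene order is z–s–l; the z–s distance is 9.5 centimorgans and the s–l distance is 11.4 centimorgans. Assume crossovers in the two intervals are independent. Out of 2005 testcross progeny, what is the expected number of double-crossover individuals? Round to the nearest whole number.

22

Map distances give recombination frequencies of 0.095 and 0.114 for the two intervals.
With no interference, expected double-crossover frequency = 0.095 × 0.114 = 0.01083.
Expected number = 0.01083 × 2005 = 21.71 ≈ 22.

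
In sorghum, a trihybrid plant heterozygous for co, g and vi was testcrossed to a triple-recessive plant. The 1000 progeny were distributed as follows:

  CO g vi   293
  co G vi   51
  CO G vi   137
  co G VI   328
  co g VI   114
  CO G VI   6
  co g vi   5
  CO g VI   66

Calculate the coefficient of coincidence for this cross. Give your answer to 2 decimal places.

The two most frequent reciprocal classes, CO g vi and co G VI, are the parental types, so the F1 was CO g vi / co G VI.
The two rarest classes, co g vi and CO G VI, are the double crossovers. Comparing them with the parentals, only the co allele has switched, so co is the middle locus and the order is g – co – vi.
g–co: (251 + 11)/1000 = 0.2620; co–vi: (117 + 11)/1000 = 0.1280.
Expected DCO frequency = 0.2620 × 0.1280 ≈ 0.03354; observed = 11/1000 ≈ 0.01100.
Coefficient of coincidence = 0.01100/0.03354 ≈ 0.33.

0.33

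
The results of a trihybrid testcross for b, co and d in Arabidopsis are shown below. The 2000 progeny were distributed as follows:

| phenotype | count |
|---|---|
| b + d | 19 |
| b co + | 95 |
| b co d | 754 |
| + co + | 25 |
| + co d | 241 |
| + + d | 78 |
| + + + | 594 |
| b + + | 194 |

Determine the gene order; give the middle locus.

The two most frequent reciprocal classes, b co d and + + +, are the parental types, so the F1 was b co d / + + +.
The two rarest classes, b + d and + co +, are the double crossovers. Comparing them with the parentals, only the co allele has switched, so co is the middle locus and the order is b – co – d.

co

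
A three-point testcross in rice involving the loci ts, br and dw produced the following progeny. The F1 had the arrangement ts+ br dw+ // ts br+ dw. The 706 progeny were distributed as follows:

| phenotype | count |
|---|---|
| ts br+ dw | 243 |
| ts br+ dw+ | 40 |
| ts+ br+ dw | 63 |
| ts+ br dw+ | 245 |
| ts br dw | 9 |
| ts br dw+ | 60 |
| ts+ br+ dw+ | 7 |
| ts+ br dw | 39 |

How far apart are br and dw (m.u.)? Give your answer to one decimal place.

13.5 m.u.

The two rarest classes, ts+ br+ dw+ and ts br dw, are the double crossovers. Comparing them with the parentals, only the br allele has switched, so br is the middle locus and the order is dw – br – ts.
Crossovers in the dw–br interval produce the single-crossover classes ts+ br dw and ts br+ dw+ (39 + 40 = 79) plus the double crossovers (16).
RF(dw–br) = (79 + 16) / 706 = 95/706 = 0.1346 → 13.5 m.u.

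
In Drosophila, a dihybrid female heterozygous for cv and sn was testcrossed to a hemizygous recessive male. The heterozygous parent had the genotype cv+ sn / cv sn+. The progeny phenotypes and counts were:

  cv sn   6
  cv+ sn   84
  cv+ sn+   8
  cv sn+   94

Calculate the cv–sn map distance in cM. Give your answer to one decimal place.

7.3 cM

The recombinant classes are cv+ sn+ and cv sn: 8 + 6 = 14.
Recombination frequency = 14/192 = 0.0729 ≈ 7.3%, i.e. 7.3 cM.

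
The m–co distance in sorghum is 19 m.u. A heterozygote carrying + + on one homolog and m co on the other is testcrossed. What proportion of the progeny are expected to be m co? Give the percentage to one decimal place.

40.5%

A map distance of 19 m.u. corresponds to a recombination frequency of 0.190.
The F1 is + + / m co, so m co is a parental gamete class with expected frequency (1 − r)/2 = 0.810/2 = 0.4050.
That is 0.4050 = 40.5% of the progeny.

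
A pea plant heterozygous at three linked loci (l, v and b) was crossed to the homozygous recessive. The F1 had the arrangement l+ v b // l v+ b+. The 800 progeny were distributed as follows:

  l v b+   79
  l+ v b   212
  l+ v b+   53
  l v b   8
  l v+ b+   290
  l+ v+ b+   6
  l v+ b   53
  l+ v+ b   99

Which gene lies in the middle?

The two rarest classes, l v b and l+ v+ b+, are the double crossovers. Comparing them with the parentals, only the l allele has switched, so l is the middle locus and the order is v – l – b.

l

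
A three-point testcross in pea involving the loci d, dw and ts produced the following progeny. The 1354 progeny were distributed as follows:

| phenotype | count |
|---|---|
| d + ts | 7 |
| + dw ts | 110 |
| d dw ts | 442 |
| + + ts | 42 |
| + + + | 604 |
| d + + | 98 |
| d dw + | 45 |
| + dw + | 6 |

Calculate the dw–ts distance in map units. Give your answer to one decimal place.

7.4 map units

The two most frequent reciprocal classes, + + + and d dw ts, are the parental types, so the F1 was + + + / d dw ts.
The two rarest classes, + dw + and d + ts, are the double crossovers. Comparing them with the parentals, only the dw allele has switched, so dw is the middle locus and the order is ts – dw – d.
Crossovers in the ts–dw interval produce the single-crossover classes + + ts and d dw + (42 + 45 = 87) plus the double crossovers (13).
RF(ts–dw) = (87 + 13) / 1354 = 100/1354 = 0.0739 → 7.4 map units.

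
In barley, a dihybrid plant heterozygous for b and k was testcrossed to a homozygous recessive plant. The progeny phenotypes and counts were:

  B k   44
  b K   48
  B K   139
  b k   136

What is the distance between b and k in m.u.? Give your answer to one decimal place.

25.1 m.u.

The two most frequent classes, B K (139) and b k (136), are the parental types, so the F1 was B K / b k.
The recombinant classes are B k and b K: 44 + 48 = 92.
Recombination frequency = 92/367 = 0.2507 ≈ 25.1%, i.e. 25.1 m.u.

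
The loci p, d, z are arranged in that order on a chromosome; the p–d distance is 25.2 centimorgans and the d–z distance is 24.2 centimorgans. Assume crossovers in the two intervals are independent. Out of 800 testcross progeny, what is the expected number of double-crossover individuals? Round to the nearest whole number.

Map distances give recombination frequencies of 0.252 and 0.242 for the two intervals.
With no interference, expected double-crossover frequency = 0.252 × 0.242 = 0.06098.
Expected number = 0.06098 × 800 = 48.79 ≈ 49.

49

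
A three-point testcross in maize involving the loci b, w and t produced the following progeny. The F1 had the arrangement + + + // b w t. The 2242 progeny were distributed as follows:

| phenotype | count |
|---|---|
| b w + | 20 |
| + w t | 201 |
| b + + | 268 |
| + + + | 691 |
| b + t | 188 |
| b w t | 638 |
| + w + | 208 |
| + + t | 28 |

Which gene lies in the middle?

The two rarest classes, + + t and b w +, are the double crossovers. Comparing them with the parentals, only the t allele has switched, so t is the middle locus and the order is b – t – w.

t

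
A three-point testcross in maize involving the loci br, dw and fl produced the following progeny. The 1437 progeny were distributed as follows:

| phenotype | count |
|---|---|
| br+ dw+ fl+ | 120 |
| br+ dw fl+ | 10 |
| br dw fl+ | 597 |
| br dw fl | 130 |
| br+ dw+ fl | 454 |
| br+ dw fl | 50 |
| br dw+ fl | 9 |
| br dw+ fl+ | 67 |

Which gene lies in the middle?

The two most frequent reciprocal classes, br+ dw+ fl and br dw fl+, are the parental types, so the F1 was br+ dw+ fl / br dw fl+.
The two rarest classes, br dw+ fl and br+ dw fl+, are the double crossovers. Comparing them with the parentals, only the br allele has switched, so br is the middle locus and the order is fl – br – dw.

br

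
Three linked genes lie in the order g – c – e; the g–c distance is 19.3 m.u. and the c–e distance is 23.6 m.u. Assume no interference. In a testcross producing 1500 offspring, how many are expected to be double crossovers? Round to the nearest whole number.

Map distances give recombination frequencies of 0.193 and 0.236 for the two intervals.
With no interference, expected double-crossover frequency = 0.193 × 0.236 = 0.04555.
Expected number = 0.04555 × 1500 = 68.32 ≈ 68.

68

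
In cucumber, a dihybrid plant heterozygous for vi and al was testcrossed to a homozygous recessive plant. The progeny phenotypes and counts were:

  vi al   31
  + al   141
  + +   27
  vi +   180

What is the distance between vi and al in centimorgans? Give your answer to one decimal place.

The two most frequent classes, + al (141) and vi + (180), are the parental types, so the F1 was + al / vi +.
The recombinant classes are + + and vi al: 27 + 31 = 58.
Recombination frequency = 58/379 = 0.1530 ≈ 15.3%, i.e. 15.3 centimorgans.

15.3 centimorgans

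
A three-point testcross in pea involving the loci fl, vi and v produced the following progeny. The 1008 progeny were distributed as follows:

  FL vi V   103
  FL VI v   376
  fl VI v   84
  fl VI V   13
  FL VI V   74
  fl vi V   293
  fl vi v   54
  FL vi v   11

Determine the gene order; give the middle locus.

The two most frequent reciprocal classes, fl vi V and FL VI v, are the parental types, so the F1 was fl vi V / FL VI v.
The two rarest classes, fl VI V and FL vi v, are the double crossovers. Comparing them with the parentals, only the vi allele has switched, so vi is the middle locus and the order is fl – vi – v.

vi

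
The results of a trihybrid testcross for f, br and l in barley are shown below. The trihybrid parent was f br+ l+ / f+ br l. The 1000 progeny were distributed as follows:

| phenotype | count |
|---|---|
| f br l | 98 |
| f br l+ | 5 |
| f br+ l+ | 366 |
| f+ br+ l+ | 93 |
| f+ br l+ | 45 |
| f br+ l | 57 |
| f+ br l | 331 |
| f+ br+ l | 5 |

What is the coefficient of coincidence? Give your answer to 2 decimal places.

The two rarest classes, f br l+ and f+ br+ l, are the double crossovers. Comparing them with the parentals, only the br allele has switched, so br is the middle locus and the order is f – br – l.
f–br: (191 + 10)/1000 = 0.2010; br–l: (102 + 10)/1000 = 0.1120.
Expected DCO frequency = 0.2010 × 0.1120 ≈ 0.02251; observed = 10/1000 ≈ 0.01000.
Coefficient of coincidence = 0.01000/0.02251 ≈ 0.44.

0.44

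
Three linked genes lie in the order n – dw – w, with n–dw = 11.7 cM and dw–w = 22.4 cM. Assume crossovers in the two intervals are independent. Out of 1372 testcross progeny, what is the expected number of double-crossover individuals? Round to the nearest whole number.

Map distances give recombination frequencies of 0.117 and 0.224 for the two intervals.
With no interference, expected double-crossover frequency = 0.117 × 0.224 = 0.02621.
Expected number = 0.02621 × 1372 = 35.96 ≈ 36.

36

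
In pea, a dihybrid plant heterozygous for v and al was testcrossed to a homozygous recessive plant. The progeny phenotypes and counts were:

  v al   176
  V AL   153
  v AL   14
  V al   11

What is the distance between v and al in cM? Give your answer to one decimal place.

7.1 cM

The two most frequent classes, V AL (153) and v al (176), are the parental types, so the F1 was V AL / v al.
The recombinant classes are V al and v AL: 11 + 14 = 25.
Recombination frequency = 25/354 = 0.0706 ≈ 7.1%, i.e. 7.1 cM.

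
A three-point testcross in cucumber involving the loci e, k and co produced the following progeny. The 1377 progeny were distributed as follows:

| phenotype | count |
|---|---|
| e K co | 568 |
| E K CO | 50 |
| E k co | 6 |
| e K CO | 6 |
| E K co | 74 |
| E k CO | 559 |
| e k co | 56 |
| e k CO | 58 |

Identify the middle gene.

co

The two most frequent reciprocal classes, e K co and E k CO, are the parental types, so the F1 was e K co / E k CO.
The two rarest classes, e K CO and E k co, are the double crossovers. Comparing them with the parentals, only the co allele has switched, so co is the middle locus and the order is e – co – k.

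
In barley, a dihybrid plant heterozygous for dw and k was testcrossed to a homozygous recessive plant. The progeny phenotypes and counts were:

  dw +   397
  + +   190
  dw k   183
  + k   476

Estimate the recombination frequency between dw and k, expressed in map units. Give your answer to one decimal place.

29.9 map units

The two most frequent classes, + k (476) and dw + (397), are the parental types, so the F1 was + k / dw +.
The recombinant classes are + + and dw k: 190 + 183 = 373.
Recombination frequency = 373/1246 = 0.2994 ≈ 29.9%, i.e. 29.9 map units.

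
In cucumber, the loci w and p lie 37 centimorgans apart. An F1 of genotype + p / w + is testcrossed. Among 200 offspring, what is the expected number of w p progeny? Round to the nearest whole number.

A map distance of 37 centimorgans corresponds to a recombination frequency of 0.370.
The F1 is + p / w +, so w p is a recombinant gamete class with expected frequency r/2 = 0.370/2 = 0.1850.
Expected number = 0.1850 × 200 = 37.00 ≈ 37.

37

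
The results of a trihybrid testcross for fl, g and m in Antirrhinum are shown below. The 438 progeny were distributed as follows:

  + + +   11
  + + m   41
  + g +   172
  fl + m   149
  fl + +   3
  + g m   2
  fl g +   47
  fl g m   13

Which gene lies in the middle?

m

The two most frequent reciprocal classes, + g + and fl + m, are the parental types, so the F1 was + g + / fl + m.
The two rarest classes, + g m and fl + +, are the double crossovers. Comparing them with the parentals, only the m allele has switched, so m is the middle locus and the order is g – m – fl.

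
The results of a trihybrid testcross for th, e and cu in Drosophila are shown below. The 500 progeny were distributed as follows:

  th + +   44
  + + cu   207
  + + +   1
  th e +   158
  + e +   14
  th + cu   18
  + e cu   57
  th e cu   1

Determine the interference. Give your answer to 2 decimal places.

The two most frequent reciprocal classes, + + cu and th e +, are the parental types, so the F1 was + + cu / th e +.
The two rarest classes, + + + and th e cu, are the double crossovers. Comparing them with the parentals, only the cu allele has switched, so cu is the middle locus and the order is e – cu – th.
e–cu: (101 + 2)/500 = 0.2060; cu–th: (32 + 2)/500 = 0.0680.
Expected DCO frequency = 0.2060 × 0.0680 ≈ 0.01401; observed = 2/500 ≈ 0.00400.
Coefficient of coincidence = 0.00400/0.01401 ≈ 0.29; interference = 1 − 0.29 = 0.71.

0.71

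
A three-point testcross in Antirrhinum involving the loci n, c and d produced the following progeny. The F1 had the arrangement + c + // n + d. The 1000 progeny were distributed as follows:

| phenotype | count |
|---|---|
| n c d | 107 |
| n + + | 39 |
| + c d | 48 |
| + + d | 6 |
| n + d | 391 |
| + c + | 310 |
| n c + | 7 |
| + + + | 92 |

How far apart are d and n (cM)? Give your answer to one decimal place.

10.0 cM

The two rarest classes, n c + and + + d, are the double crossovers. Comparing them with the parentals, only the n allele has switched, so n is the middle locus and the order is d – n – c.
Crossovers in the d–n interval produce the single-crossover classes + c d and n + + (48 + 39 = 87) plus the double crossovers (13).
RF(d–n) = (87 + 13) / 1000 = 100/1000 = 0.1000 → 10.0 cM.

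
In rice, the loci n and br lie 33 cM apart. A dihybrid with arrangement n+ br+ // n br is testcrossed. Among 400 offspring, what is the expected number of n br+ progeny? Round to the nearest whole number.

66

A map distance of 33 cM corresponds to a recombination frequency of 0.330.
The F1 is n+ br+ / n br, so n br+ is a recombinant gamete class with expected frequency r/2 = 0.330/2 = 0.1650.
Expected number = 0.1650 × 400 = 66.00 ≈ 66.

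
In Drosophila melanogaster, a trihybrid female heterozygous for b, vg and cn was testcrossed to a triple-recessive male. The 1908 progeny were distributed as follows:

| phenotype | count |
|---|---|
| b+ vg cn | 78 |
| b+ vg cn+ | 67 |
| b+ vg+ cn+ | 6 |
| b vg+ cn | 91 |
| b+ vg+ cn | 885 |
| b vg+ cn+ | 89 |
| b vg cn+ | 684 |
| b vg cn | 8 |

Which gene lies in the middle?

The two most frequent reciprocal classes, b+ vg+ cn and b vg cn+, are the parental types, so the F1 was b+ vg+ cn / b vg cn+.
The two rarest classes, b+ vg+ cn+ and b vg cn, are the double crossovers. Comparing them with the parentals, only the cn allele has switched, so cn is the middle locus and the order is vg – cn – b.

cn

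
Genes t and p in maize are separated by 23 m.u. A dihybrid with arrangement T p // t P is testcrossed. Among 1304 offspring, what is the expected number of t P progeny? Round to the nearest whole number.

A map distance of 23 m.u. corresponds to a recombination frequency of 0.230.
The F1 is T p / t P, so t P is a parental gamete class with expected frequency (1 − r)/2 = 0.770/2 = 0.3850.
Expected number = 0.3850 × 1304 = 502.04 ≈ 502.

502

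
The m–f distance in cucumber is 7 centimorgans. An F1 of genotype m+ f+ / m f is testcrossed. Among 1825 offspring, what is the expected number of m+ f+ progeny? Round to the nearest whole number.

A map distance of 7 centimorgans corresponds to a recombination frequency of 0.070.
The F1 is m+ f+ / m f, so m+ f+ is a parental gamete class with expected frequency (1 − r)/2 = 0.930/2 = 0.4650.
Expected number = 0.4650 × 1825 = 848.62 ≈ 849.

849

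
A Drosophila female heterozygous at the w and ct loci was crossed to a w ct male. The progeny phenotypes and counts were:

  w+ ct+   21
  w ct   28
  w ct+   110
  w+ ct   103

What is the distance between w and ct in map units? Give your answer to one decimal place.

18.7 map units

The two most frequent classes, w+ ct (103) and w ct+ (110), are the parental types, so the F1 was w+ ct / w ct+.
The recombinant classes are w+ ct+ and w ct: 21 + 28 = 49.
Recombination frequency = 49/262 = 0.1870 ≈ 18.7%, i.e. 18.7 map units.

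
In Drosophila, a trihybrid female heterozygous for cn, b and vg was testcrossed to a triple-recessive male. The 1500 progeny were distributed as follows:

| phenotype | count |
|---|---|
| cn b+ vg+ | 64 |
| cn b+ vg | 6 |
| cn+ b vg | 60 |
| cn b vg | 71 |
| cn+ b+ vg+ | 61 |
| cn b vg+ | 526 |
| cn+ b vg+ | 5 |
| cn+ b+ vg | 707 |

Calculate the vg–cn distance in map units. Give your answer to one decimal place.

9.5 map units

The two most frequent reciprocal classes, cn+ b+ vg and cn b vg+, are the parental types, so the F1 was cn+ b+ vg / cn b vg+.
The two rarest classes, cn b+ vg and cn+ b vg+, are the double crossovers. Comparing them with the parentals, only the cn allele has switched, so cn is the middle locus and the order is b – cn – vg.
Crossovers in the cn–vg interval produce the single-crossover classes cn+ b+ vg+ and cn b vg (61 + 71 = 132) plus the double crossovers (11).
RF(cn–vg) = (132 + 11) / 1500 = 143/1500 = 0.0953 → 9.5 map units.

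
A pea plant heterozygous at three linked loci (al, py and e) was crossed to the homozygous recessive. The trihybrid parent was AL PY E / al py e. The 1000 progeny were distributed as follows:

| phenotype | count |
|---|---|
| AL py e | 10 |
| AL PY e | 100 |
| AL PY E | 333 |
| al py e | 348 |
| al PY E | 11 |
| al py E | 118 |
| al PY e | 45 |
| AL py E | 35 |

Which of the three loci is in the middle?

al

The two rarest classes, al PY E and AL py e, are the double crossovers. Comparing them with the parentals, only the al allele has switched, so al is the middle locus and the order is py – al – e.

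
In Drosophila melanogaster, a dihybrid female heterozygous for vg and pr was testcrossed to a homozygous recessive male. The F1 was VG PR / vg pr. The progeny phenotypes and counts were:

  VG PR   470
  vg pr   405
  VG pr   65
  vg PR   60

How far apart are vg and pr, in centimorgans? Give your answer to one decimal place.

12.5 centimorgans

The recombinant classes are VG pr and vg PR: 65 + 60 = 125.
Recombination frequency = 125/1000 = 0.1250 ≈ 12.5%, i.e. 12.5 centimorgans.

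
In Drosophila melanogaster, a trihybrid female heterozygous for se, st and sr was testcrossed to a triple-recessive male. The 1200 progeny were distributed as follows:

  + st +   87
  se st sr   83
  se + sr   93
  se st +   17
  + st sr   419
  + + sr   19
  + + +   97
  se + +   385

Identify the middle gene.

st

The two most frequent reciprocal classes, + st sr and se + +, are the parental types, so the F1 was + st sr / se + +.
The two rarest classes, + + sr and se st +, are the double crossovers. Comparing them with the parentals, only the st allele has switched, so st is the middle locus and the order is sr – st – se.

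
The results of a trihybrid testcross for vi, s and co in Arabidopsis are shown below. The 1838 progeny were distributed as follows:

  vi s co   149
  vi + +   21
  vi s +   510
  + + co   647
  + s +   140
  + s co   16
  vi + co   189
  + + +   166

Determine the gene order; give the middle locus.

s

The two most frequent reciprocal classes, + + co and vi s +, are the parental types, so the F1 was + + co / vi s +.
The two rarest classes, + s co and vi + +, are the double crossovers. Comparing them with the parentals, only the s allele has switched, so s is the middle locus and the order is co – s – vi.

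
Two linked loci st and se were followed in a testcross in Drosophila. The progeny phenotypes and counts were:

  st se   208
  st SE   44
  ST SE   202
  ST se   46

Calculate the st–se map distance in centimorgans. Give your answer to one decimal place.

18.0 centimorgans

The two most frequent classes, ST SE (202) and st se (208), are the parental types, so the F1 was ST SE / st se.
The recombinant classes are ST se and st SE: 46 + 44 = 90.
Recombination frequency = 90/500 = 0.1800 ≈ 18.0%, i.e. 18.0 centimorgans.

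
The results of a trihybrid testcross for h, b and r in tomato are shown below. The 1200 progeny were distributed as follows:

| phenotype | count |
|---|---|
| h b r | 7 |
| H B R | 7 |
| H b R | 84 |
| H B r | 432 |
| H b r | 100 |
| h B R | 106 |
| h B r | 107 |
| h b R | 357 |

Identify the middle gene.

The two most frequent reciprocal classes, h b R and H B r, are the parental types, so the F1 was h b R / H B r.
The two rarest classes, h b r and H B R, are the double crossovers. Comparing them with the parentals, only the r allele has switched, so r is the middle locus and the order is b – r – h.

r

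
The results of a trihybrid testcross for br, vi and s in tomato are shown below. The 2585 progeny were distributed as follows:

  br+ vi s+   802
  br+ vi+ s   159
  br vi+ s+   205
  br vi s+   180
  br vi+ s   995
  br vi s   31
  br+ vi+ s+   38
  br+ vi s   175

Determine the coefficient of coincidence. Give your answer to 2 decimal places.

0.97

The two most frequent reciprocal classes, br vi+ s and br+ vi s+, are the parental types, so the F1 was br vi+ s / br+ vi s+.
The two rarest classes, br vi s and br+ vi+ s+, are the double crossovers. Comparing them with the parentals, only the vi allele has switched, so vi is the middle locus and the order is br – vi – s.
br–vi: (339 + 69)/2585 = 0.1578; vi–s: (380 + 69)/2585 = 0.1737.
Expected DCO frequency = 0.1578 × 0.1737 ≈ 0.02741; observed = 69/2585 ≈ 0.02669.
Coefficient of coincidence = 0.02669/0.02741 ≈ 0.97.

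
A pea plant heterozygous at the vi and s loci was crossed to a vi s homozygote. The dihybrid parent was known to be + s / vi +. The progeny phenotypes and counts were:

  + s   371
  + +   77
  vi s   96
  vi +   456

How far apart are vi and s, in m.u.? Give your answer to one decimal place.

The recombinant classes are + + and vi s: 77 + 96 = 173.
Recombination frequency = 173/1000 = 0.1730 ≈ 17.3%, i.e. 17.3 m.u.

17.3 m.u.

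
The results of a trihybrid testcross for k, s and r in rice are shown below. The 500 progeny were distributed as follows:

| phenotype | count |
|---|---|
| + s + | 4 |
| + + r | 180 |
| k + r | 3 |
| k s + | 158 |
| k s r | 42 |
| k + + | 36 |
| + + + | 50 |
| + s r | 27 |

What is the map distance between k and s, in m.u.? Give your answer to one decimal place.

The two most frequent reciprocal classes, k s + and + + r, are the parental types, so the F1 was k s + / + + r.
The two rarest classes, + s + and k + r, are the double crossovers. Comparing them with the parentals, only the k allele has switched, so k is the middle locus and the order is s – k – r.
Crossovers in the s–k interval produce the single-crossover classes k + + and + s r (36 + 27 = 63) plus the double crossovers (7).
RF(s–k) = (63 + 7) / 500 = 70/500 = 0.1400 → 14.0 m.u.

14.0 m.u.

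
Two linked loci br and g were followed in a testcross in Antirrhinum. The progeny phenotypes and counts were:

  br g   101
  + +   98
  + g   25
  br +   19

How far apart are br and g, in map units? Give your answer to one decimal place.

The two most frequent classes, + + (98) and br g (101), are the parental types, so the F1 was + + / br g.
The recombinant classes are + g and br +: 25 + 19 = 44.
Recombination frequency = 44/243 = 0.1811 ≈ 18.1%, i.e. 18.1 map units.

18.1 map units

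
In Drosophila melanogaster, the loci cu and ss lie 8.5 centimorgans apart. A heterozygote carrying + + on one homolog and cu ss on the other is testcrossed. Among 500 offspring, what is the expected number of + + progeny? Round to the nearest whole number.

A map distance of 8.5 centimorgans corresponds to a recombination frequency of 0.085.
The F1 is + + / cu ss, so + + is a parental gamete class with expected frequency (1 − r)/2 = 0.915/2 = 0.4575.
Expected number = 0.4575 × 500 = 228.75 ≈ 229.

229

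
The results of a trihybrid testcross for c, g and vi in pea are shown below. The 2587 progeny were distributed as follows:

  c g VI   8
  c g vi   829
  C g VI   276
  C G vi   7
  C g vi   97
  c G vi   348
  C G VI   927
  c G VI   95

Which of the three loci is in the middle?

vi

The two most frequent reciprocal classes, c g vi and C G VI, are the parental types, so the F1 was c g vi / C G VI.
The two rarest classes, c g VI and C G vi, are the double crossovers. Comparing them with the parentals, only the vi allele has switched, so vi is the middle locus and the order is c – vi – g.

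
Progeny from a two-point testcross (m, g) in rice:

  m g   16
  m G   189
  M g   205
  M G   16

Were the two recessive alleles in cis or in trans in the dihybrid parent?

The two most frequent classes are M g (205) and m G (189); these are the parental (non-recombinant) types.
So the F1 carried M g on one chromosome and m G on the other — the recessive alleles are on opposite chromosomes (trans / repulsion).

trans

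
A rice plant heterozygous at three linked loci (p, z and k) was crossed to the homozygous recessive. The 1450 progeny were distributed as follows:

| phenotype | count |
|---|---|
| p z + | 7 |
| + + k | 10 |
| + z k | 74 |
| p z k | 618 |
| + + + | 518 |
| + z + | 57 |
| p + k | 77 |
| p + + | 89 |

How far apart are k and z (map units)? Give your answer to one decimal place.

The two most frequent reciprocal classes, + + + and p z k, are the parental types, so the F1 was + + + / p z k.
The two rarest classes, + + k and p z +, are the double crossovers. Comparing them with the parentals, only the k allele has switched, so k is the middle locus and the order is p – k – z.
Crossovers in the k–z interval produce the single-crossover classes + z + and p + k (57 + 77 = 134) plus the double crossovers (17).
RF(k–z) = (134 + 17) / 1450 = 151/1450 = 0.1041 → 10.4 map units.

10.4 map units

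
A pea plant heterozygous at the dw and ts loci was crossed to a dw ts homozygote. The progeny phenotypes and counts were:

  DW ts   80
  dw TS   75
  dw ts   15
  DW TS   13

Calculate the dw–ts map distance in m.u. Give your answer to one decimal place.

The two most frequent classes, DW ts (80) and dw TS (75), are the parental types, so the F1 was DW ts / dw TS.
The recombinant classes are DW TS and dw ts: 13 + 15 = 28.
Recombination frequency = 28/183 = 0.1530 ≈ 15.3%, i.e. 15.3 m.u.

15.3 m.u.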